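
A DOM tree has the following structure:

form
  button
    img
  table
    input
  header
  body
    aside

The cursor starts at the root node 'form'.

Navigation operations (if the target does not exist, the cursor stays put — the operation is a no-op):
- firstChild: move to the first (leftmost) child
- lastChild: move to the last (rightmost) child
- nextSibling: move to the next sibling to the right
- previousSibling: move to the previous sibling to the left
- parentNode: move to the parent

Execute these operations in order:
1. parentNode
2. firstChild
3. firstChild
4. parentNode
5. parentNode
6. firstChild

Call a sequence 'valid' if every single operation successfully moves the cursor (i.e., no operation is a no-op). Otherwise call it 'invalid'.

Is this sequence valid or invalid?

Answer: invalid

Derivation:
After 1 (parentNode): form (no-op, stayed)
After 2 (firstChild): button
After 3 (firstChild): img
After 4 (parentNode): button
After 5 (parentNode): form
After 6 (firstChild): button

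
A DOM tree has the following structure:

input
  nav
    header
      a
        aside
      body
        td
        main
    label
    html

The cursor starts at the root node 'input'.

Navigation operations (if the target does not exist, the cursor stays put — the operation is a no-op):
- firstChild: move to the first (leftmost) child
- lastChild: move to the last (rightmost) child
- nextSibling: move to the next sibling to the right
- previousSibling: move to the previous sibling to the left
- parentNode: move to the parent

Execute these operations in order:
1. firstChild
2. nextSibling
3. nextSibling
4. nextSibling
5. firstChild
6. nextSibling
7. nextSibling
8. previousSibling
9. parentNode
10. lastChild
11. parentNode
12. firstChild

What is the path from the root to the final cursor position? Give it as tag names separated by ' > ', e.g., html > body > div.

Answer: input > nav > header

Derivation:
After 1 (firstChild): nav
After 2 (nextSibling): nav (no-op, stayed)
After 3 (nextSibling): nav (no-op, stayed)
After 4 (nextSibling): nav (no-op, stayed)
After 5 (firstChild): header
After 6 (nextSibling): label
After 7 (nextSibling): html
After 8 (previousSibling): label
After 9 (parentNode): nav
After 10 (lastChild): html
After 11 (parentNode): nav
After 12 (firstChild): header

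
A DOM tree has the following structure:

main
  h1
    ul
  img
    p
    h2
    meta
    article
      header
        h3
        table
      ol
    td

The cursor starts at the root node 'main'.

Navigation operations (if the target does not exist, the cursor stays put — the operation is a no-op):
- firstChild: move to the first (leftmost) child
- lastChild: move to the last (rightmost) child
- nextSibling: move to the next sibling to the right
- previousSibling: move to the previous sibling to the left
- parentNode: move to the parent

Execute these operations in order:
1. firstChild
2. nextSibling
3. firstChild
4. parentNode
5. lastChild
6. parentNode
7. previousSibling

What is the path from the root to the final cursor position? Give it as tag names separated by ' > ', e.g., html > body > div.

After 1 (firstChild): h1
After 2 (nextSibling): img
After 3 (firstChild): p
After 4 (parentNode): img
After 5 (lastChild): td
After 6 (parentNode): img
After 7 (previousSibling): h1

Answer: main > h1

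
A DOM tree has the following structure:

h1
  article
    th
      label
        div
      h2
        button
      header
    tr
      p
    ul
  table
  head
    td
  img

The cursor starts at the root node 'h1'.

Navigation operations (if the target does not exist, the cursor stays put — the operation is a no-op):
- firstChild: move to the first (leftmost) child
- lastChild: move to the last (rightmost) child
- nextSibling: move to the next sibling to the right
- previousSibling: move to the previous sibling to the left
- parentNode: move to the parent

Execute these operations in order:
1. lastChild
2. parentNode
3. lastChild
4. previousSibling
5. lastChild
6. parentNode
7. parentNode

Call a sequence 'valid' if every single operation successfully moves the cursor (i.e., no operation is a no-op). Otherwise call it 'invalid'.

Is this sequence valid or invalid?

Answer: valid

Derivation:
After 1 (lastChild): img
After 2 (parentNode): h1
After 3 (lastChild): img
After 4 (previousSibling): head
After 5 (lastChild): td
After 6 (parentNode): head
After 7 (parentNode): h1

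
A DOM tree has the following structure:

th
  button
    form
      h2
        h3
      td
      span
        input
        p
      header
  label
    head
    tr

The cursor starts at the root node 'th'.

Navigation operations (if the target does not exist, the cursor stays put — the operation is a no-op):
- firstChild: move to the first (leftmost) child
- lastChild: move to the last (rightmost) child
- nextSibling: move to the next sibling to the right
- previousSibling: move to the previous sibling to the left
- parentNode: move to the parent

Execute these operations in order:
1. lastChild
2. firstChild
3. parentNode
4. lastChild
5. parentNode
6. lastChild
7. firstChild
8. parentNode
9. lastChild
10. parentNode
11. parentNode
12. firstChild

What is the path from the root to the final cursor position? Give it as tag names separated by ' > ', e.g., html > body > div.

After 1 (lastChild): label
After 2 (firstChild): head
After 3 (parentNode): label
After 4 (lastChild): tr
After 5 (parentNode): label
After 6 (lastChild): tr
After 7 (firstChild): tr (no-op, stayed)
After 8 (parentNode): label
After 9 (lastChild): tr
After 10 (parentNode): label
After 11 (parentNode): th
After 12 (firstChild): button

Answer: th > button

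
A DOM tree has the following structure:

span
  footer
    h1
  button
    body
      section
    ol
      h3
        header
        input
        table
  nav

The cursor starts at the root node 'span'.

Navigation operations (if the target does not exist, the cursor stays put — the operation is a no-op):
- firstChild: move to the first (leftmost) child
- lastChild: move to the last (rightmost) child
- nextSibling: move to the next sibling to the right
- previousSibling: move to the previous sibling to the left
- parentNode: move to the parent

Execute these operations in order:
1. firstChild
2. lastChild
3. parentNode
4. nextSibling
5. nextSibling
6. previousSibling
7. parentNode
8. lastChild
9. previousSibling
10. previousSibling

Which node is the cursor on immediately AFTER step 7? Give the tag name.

After 1 (firstChild): footer
After 2 (lastChild): h1
After 3 (parentNode): footer
After 4 (nextSibling): button
After 5 (nextSibling): nav
After 6 (previousSibling): button
After 7 (parentNode): span

Answer: span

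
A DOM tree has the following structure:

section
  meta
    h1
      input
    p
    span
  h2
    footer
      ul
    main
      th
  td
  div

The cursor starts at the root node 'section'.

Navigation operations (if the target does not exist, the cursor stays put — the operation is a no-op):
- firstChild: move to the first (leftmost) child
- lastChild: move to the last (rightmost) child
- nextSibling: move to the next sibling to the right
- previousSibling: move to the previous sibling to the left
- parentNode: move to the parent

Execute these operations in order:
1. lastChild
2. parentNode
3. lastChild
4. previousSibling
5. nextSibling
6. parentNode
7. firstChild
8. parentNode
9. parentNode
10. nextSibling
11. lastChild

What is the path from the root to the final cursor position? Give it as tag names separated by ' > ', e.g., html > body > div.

After 1 (lastChild): div
After 2 (parentNode): section
After 3 (lastChild): div
After 4 (previousSibling): td
After 5 (nextSibling): div
After 6 (parentNode): section
After 7 (firstChild): meta
After 8 (parentNode): section
After 9 (parentNode): section (no-op, stayed)
After 10 (nextSibling): section (no-op, stayed)
After 11 (lastChild): div

Answer: section > div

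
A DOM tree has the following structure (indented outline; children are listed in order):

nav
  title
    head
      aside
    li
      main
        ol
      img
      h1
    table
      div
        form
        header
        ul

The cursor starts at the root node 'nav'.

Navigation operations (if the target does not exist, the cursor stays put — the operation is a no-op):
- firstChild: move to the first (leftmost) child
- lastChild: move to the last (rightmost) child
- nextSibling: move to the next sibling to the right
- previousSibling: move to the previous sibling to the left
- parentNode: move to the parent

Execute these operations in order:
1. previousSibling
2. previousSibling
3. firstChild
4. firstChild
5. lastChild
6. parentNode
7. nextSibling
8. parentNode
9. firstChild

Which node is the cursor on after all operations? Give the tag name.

After 1 (previousSibling): nav (no-op, stayed)
After 2 (previousSibling): nav (no-op, stayed)
After 3 (firstChild): title
After 4 (firstChild): head
After 5 (lastChild): aside
After 6 (parentNode): head
After 7 (nextSibling): li
After 8 (parentNode): title
After 9 (firstChild): head

Answer: head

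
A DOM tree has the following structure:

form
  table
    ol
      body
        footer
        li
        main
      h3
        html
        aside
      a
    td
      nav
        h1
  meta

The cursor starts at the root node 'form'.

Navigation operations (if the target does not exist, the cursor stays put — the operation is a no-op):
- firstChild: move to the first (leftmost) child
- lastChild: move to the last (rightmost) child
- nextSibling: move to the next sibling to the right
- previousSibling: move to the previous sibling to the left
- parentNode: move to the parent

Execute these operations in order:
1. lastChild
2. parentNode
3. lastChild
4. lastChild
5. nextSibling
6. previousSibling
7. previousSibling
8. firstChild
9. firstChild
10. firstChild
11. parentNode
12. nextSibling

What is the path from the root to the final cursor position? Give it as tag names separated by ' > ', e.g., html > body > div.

Answer: form > table > ol > h3

Derivation:
After 1 (lastChild): meta
After 2 (parentNode): form
After 3 (lastChild): meta
After 4 (lastChild): meta (no-op, stayed)
After 5 (nextSibling): meta (no-op, stayed)
After 6 (previousSibling): table
After 7 (previousSibling): table (no-op, stayed)
After 8 (firstChild): ol
After 9 (firstChild): body
After 10 (firstChild): footer
After 11 (parentNode): body
After 12 (nextSibling): h3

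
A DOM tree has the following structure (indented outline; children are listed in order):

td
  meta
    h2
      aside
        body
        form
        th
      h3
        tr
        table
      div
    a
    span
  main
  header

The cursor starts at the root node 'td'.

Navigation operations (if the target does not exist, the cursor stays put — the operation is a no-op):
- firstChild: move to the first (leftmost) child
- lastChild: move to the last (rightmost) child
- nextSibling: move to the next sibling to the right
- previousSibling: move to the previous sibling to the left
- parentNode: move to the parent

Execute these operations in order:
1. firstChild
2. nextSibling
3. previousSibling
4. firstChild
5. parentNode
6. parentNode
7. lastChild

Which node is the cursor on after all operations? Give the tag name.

Answer: header

Derivation:
After 1 (firstChild): meta
After 2 (nextSibling): main
After 3 (previousSibling): meta
After 4 (firstChild): h2
After 5 (parentNode): meta
After 6 (parentNode): td
After 7 (lastChild): header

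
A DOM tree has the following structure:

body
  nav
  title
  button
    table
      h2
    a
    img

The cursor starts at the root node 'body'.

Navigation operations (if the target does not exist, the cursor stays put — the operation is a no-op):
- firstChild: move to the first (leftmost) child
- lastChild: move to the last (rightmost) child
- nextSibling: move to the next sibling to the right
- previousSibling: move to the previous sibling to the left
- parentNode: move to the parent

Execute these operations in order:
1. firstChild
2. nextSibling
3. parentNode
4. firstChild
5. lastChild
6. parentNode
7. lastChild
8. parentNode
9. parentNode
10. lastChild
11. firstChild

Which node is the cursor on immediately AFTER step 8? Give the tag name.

Answer: body

Derivation:
After 1 (firstChild): nav
After 2 (nextSibling): title
After 3 (parentNode): body
After 4 (firstChild): nav
After 5 (lastChild): nav (no-op, stayed)
After 6 (parentNode): body
After 7 (lastChild): button
After 8 (parentNode): body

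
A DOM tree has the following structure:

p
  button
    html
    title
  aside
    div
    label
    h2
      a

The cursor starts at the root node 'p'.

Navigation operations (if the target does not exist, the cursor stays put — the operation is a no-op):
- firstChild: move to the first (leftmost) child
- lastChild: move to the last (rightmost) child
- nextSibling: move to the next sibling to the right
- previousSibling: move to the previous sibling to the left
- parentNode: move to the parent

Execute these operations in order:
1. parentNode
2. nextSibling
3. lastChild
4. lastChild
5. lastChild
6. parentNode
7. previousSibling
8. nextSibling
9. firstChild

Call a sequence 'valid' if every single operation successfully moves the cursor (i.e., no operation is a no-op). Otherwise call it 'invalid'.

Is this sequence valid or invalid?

After 1 (parentNode): p (no-op, stayed)
After 2 (nextSibling): p (no-op, stayed)
After 3 (lastChild): aside
After 4 (lastChild): h2
After 5 (lastChild): a
After 6 (parentNode): h2
After 7 (previousSibling): label
After 8 (nextSibling): h2
After 9 (firstChild): a

Answer: invalid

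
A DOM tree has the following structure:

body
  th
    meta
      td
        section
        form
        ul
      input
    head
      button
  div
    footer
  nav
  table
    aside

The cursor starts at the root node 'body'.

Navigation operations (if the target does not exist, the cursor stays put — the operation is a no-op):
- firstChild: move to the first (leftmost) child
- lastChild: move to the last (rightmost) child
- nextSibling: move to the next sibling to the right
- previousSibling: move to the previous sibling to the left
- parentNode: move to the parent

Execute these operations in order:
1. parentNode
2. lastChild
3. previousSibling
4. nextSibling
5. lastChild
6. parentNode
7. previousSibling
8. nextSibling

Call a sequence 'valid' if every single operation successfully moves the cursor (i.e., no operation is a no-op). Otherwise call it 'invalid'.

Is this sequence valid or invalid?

Answer: invalid

Derivation:
After 1 (parentNode): body (no-op, stayed)
After 2 (lastChild): table
After 3 (previousSibling): nav
After 4 (nextSibling): table
After 5 (lastChild): aside
After 6 (parentNode): table
After 7 (previousSibling): nav
After 8 (nextSibling): table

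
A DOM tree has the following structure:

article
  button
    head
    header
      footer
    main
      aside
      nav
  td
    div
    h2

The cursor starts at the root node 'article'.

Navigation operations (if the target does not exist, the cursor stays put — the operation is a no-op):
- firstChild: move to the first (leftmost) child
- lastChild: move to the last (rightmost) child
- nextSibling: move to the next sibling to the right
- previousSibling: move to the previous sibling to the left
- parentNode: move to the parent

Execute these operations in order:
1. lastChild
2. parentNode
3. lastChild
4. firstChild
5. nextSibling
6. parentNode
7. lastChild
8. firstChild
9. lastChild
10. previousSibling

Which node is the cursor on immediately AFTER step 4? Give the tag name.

After 1 (lastChild): td
After 2 (parentNode): article
After 3 (lastChild): td
After 4 (firstChild): div

Answer: div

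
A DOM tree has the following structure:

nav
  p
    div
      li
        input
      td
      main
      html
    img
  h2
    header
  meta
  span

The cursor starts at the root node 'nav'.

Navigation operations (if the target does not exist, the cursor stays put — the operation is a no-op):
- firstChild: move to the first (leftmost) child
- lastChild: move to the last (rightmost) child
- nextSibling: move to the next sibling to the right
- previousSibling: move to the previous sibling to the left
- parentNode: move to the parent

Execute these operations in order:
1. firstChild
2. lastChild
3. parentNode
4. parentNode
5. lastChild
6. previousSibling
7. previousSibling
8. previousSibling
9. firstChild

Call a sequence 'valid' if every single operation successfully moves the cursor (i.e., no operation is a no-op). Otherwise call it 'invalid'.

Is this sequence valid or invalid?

After 1 (firstChild): p
After 2 (lastChild): img
After 3 (parentNode): p
After 4 (parentNode): nav
After 5 (lastChild): span
After 6 (previousSibling): meta
After 7 (previousSibling): h2
After 8 (previousSibling): p
After 9 (firstChild): div

Answer: valid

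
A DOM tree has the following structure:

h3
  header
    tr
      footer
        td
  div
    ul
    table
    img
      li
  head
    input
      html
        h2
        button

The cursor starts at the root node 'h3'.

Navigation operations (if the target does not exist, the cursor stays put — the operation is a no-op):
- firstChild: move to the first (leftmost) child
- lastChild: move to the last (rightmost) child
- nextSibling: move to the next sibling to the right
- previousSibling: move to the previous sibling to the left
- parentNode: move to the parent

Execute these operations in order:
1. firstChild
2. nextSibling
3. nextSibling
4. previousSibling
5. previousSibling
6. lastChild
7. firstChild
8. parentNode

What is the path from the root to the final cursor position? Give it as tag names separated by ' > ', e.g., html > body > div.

After 1 (firstChild): header
After 2 (nextSibling): div
After 3 (nextSibling): head
After 4 (previousSibling): div
After 5 (previousSibling): header
After 6 (lastChild): tr
After 7 (firstChild): footer
After 8 (parentNode): tr

Answer: h3 > header > tr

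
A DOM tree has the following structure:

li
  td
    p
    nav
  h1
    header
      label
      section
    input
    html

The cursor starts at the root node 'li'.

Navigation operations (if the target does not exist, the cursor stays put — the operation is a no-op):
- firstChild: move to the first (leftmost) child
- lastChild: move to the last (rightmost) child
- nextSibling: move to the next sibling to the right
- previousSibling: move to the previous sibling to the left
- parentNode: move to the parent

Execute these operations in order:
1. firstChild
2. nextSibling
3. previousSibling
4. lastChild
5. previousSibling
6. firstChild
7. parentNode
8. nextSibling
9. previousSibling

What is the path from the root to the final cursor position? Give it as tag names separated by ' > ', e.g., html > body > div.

Answer: li > td

Derivation:
After 1 (firstChild): td
After 2 (nextSibling): h1
After 3 (previousSibling): td
After 4 (lastChild): nav
After 5 (previousSibling): p
After 6 (firstChild): p (no-op, stayed)
After 7 (parentNode): td
After 8 (nextSibling): h1
After 9 (previousSibling): td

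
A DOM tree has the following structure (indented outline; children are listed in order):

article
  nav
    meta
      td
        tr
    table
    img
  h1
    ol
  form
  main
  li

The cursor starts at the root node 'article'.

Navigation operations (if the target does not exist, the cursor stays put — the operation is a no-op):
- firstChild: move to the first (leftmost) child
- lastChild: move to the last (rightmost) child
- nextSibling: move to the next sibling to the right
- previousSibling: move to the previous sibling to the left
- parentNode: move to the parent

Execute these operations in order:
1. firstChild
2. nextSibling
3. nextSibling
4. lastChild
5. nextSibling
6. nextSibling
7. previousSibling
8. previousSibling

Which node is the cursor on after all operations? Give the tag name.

Answer: form

Derivation:
After 1 (firstChild): nav
After 2 (nextSibling): h1
After 3 (nextSibling): form
After 4 (lastChild): form (no-op, stayed)
After 5 (nextSibling): main
After 6 (nextSibling): li
After 7 (previousSibling): main
After 8 (previousSibling): form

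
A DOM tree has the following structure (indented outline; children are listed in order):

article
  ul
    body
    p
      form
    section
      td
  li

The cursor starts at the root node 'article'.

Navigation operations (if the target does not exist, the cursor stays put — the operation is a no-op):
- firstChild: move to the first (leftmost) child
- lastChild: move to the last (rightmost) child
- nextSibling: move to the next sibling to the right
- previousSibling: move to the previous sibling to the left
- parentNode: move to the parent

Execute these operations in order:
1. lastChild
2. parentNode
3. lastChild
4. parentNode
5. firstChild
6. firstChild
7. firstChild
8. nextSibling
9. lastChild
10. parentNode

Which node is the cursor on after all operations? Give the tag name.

After 1 (lastChild): li
After 2 (parentNode): article
After 3 (lastChild): li
After 4 (parentNode): article
After 5 (firstChild): ul
After 6 (firstChild): body
After 7 (firstChild): body (no-op, stayed)
After 8 (nextSibling): p
After 9 (lastChild): form
After 10 (parentNode): p

Answer: p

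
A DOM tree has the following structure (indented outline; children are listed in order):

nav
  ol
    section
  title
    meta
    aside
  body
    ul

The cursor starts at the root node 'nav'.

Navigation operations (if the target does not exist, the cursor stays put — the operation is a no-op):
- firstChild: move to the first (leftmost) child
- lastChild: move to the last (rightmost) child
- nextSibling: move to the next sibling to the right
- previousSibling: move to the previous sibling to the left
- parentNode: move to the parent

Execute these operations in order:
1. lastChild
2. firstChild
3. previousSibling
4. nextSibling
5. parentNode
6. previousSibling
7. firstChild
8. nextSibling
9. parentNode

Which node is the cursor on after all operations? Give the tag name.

After 1 (lastChild): body
After 2 (firstChild): ul
After 3 (previousSibling): ul (no-op, stayed)
After 4 (nextSibling): ul (no-op, stayed)
After 5 (parentNode): body
After 6 (previousSibling): title
After 7 (firstChild): meta
After 8 (nextSibling): aside
After 9 (parentNode): title

Answer: title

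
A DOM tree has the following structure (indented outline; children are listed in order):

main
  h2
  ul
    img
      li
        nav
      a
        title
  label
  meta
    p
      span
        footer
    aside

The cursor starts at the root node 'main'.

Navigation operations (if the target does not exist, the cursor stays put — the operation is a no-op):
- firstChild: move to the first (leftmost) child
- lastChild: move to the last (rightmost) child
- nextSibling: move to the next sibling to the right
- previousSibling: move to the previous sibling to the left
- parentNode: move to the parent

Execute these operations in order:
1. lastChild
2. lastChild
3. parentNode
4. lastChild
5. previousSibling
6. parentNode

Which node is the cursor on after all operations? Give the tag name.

Answer: meta

Derivation:
After 1 (lastChild): meta
After 2 (lastChild): aside
After 3 (parentNode): meta
After 4 (lastChild): aside
After 5 (previousSibling): p
After 6 (parentNode): meta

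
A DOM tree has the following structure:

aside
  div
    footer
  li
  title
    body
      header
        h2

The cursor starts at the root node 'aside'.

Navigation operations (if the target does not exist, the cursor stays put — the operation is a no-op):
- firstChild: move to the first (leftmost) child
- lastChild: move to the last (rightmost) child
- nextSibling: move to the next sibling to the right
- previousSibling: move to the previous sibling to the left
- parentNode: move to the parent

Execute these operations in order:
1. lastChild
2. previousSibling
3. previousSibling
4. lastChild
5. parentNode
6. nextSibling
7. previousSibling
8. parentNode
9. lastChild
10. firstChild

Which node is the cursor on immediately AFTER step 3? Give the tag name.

After 1 (lastChild): title
After 2 (previousSibling): li
After 3 (previousSibling): div

Answer: div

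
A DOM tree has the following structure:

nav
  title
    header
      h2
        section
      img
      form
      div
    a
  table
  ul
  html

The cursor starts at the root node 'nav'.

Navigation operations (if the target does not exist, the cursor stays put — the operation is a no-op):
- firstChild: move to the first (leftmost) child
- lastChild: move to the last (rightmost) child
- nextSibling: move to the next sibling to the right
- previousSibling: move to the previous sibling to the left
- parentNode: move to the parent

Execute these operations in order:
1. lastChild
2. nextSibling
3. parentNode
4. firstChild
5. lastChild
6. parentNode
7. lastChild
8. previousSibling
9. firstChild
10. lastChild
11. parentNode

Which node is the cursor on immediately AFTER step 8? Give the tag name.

After 1 (lastChild): html
After 2 (nextSibling): html (no-op, stayed)
After 3 (parentNode): nav
After 4 (firstChild): title
After 5 (lastChild): a
After 6 (parentNode): title
After 7 (lastChild): a
After 8 (previousSibling): header

Answer: header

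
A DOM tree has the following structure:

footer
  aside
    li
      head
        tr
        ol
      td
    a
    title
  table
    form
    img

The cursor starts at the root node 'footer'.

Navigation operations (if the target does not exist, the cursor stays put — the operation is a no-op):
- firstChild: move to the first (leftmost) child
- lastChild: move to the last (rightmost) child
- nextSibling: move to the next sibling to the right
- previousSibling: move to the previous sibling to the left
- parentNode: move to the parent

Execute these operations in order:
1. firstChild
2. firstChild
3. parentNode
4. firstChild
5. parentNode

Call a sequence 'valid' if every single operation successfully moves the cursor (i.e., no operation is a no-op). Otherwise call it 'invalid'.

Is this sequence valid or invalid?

After 1 (firstChild): aside
After 2 (firstChild): li
After 3 (parentNode): aside
After 4 (firstChild): li
After 5 (parentNode): aside

Answer: valid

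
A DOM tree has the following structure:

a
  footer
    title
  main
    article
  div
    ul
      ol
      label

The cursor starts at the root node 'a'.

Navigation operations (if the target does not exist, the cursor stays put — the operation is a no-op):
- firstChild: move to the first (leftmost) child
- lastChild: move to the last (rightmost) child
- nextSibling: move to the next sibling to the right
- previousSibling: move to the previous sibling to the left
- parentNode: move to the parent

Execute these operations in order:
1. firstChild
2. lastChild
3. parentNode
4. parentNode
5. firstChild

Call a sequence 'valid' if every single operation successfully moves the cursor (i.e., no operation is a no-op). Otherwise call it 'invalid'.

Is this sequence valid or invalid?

After 1 (firstChild): footer
After 2 (lastChild): title
After 3 (parentNode): footer
After 4 (parentNode): a
After 5 (firstChild): footer

Answer: valid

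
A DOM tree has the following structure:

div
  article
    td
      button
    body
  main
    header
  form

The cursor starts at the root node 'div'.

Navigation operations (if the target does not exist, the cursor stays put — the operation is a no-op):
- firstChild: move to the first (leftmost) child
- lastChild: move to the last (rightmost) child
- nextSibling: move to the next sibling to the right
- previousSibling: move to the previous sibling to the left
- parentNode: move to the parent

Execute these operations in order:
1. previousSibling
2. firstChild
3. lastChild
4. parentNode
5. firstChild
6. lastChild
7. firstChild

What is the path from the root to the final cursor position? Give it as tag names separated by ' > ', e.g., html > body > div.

After 1 (previousSibling): div (no-op, stayed)
After 2 (firstChild): article
After 3 (lastChild): body
After 4 (parentNode): article
After 5 (firstChild): td
After 6 (lastChild): button
After 7 (firstChild): button (no-op, stayed)

Answer: div > article > td > button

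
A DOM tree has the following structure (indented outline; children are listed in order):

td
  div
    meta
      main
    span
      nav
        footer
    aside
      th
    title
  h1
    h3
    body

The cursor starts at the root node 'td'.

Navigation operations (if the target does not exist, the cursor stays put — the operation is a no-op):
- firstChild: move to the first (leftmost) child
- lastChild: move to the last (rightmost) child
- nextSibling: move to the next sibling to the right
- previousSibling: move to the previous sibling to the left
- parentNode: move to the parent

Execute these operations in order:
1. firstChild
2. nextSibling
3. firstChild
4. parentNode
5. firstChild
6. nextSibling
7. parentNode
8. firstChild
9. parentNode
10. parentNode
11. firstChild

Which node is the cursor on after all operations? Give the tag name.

After 1 (firstChild): div
After 2 (nextSibling): h1
After 3 (firstChild): h3
After 4 (parentNode): h1
After 5 (firstChild): h3
After 6 (nextSibling): body
After 7 (parentNode): h1
After 8 (firstChild): h3
After 9 (parentNode): h1
After 10 (parentNode): td
After 11 (firstChild): div

Answer: div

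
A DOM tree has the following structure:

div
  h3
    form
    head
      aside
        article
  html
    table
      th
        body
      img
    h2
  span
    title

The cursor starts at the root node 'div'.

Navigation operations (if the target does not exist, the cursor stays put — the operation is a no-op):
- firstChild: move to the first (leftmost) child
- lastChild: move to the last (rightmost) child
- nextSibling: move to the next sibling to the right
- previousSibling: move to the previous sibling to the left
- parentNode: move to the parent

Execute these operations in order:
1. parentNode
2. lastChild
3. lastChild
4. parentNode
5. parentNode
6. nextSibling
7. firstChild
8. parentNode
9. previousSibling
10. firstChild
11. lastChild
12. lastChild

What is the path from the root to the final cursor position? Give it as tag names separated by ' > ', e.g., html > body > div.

Answer: div > h3 > head > aside

Derivation:
After 1 (parentNode): div (no-op, stayed)
After 2 (lastChild): span
After 3 (lastChild): title
After 4 (parentNode): span
After 5 (parentNode): div
After 6 (nextSibling): div (no-op, stayed)
After 7 (firstChild): h3
After 8 (parentNode): div
After 9 (previousSibling): div (no-op, stayed)
After 10 (firstChild): h3
After 11 (lastChild): head
After 12 (lastChild): aside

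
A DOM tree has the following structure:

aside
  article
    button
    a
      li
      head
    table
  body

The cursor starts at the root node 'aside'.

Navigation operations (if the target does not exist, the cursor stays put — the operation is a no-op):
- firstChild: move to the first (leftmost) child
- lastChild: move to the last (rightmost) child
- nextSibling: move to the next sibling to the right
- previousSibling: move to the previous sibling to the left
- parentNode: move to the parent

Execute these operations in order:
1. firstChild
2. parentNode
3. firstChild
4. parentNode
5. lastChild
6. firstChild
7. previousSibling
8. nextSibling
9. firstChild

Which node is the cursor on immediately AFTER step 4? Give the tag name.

After 1 (firstChild): article
After 2 (parentNode): aside
After 3 (firstChild): article
After 4 (parentNode): aside

Answer: aside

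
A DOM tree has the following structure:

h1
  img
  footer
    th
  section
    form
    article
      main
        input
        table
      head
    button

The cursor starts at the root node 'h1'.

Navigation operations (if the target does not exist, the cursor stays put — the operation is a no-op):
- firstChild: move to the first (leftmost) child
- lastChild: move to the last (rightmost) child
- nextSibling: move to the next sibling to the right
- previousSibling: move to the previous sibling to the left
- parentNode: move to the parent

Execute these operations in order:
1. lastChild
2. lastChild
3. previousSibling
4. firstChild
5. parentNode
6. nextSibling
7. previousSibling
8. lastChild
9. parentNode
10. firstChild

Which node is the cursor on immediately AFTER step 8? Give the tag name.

After 1 (lastChild): section
After 2 (lastChild): button
After 3 (previousSibling): article
After 4 (firstChild): main
After 5 (parentNode): article
After 6 (nextSibling): button
After 7 (previousSibling): article
After 8 (lastChild): head

Answer: head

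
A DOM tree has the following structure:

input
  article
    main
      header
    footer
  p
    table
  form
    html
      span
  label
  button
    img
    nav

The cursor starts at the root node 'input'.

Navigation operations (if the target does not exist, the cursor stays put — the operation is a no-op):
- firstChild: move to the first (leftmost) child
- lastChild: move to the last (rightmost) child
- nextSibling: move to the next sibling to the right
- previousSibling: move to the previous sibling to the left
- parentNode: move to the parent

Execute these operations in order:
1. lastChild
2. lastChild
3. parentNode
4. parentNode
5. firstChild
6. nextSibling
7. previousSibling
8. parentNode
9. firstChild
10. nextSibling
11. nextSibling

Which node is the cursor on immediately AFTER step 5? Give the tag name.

Answer: article

Derivation:
After 1 (lastChild): button
After 2 (lastChild): nav
After 3 (parentNode): button
After 4 (parentNode): input
After 5 (firstChild): article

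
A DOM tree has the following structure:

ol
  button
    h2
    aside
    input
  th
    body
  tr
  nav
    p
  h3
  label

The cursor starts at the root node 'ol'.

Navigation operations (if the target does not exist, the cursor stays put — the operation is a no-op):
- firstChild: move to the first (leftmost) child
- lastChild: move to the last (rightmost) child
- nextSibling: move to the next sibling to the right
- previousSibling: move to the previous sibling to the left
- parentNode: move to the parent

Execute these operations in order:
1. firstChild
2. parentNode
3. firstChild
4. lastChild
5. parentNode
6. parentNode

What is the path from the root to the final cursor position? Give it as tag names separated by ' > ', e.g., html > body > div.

Answer: ol

Derivation:
After 1 (firstChild): button
After 2 (parentNode): ol
After 3 (firstChild): button
After 4 (lastChild): input
After 5 (parentNode): button
After 6 (parentNode): ol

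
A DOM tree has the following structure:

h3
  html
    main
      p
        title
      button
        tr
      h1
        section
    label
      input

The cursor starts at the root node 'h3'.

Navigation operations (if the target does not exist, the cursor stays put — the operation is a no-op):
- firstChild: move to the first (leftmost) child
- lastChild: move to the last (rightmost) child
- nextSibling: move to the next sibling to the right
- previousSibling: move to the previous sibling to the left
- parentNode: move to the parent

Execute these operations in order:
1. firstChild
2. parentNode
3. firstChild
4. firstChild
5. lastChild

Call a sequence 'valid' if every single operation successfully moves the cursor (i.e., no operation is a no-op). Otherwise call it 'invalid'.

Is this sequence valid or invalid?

After 1 (firstChild): html
After 2 (parentNode): h3
After 3 (firstChild): html
After 4 (firstChild): main
After 5 (lastChild): h1

Answer: valid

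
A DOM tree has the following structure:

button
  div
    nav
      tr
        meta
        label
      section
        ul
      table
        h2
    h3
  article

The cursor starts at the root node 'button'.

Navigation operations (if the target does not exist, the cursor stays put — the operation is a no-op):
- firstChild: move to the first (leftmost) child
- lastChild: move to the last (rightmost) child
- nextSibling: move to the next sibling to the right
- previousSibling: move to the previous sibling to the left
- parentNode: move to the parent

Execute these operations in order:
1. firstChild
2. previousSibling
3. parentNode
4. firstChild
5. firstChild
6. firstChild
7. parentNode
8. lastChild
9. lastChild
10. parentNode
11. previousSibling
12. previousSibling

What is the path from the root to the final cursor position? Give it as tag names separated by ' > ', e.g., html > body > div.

After 1 (firstChild): div
After 2 (previousSibling): div (no-op, stayed)
After 3 (parentNode): button
After 4 (firstChild): div
After 5 (firstChild): nav
After 6 (firstChild): tr
After 7 (parentNode): nav
After 8 (lastChild): table
After 9 (lastChild): h2
After 10 (parentNode): table
After 11 (previousSibling): section
After 12 (previousSibling): tr

Answer: button > div > nav > tr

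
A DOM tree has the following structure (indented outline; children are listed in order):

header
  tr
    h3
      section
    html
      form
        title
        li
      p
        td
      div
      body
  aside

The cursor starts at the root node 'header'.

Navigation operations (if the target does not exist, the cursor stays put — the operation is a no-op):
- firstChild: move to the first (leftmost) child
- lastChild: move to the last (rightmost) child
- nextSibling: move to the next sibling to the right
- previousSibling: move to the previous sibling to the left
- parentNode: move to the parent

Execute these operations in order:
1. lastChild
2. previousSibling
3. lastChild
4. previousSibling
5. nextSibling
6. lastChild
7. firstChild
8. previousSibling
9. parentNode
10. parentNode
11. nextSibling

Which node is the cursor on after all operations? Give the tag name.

Answer: aside

Derivation:
After 1 (lastChild): aside
After 2 (previousSibling): tr
After 3 (lastChild): html
After 4 (previousSibling): h3
After 5 (nextSibling): html
After 6 (lastChild): body
After 7 (firstChild): body (no-op, stayed)
After 8 (previousSibling): div
After 9 (parentNode): html
After 10 (parentNode): tr
After 11 (nextSibling): aside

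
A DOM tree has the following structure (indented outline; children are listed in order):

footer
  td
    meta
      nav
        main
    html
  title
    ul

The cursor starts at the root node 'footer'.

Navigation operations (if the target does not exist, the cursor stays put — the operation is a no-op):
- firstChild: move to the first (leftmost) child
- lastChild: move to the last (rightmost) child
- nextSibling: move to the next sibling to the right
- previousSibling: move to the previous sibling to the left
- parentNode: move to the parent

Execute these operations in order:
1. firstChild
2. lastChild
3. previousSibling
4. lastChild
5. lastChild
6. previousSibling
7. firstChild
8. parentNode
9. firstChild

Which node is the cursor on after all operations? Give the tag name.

Answer: main

Derivation:
After 1 (firstChild): td
After 2 (lastChild): html
After 3 (previousSibling): meta
After 4 (lastChild): nav
After 5 (lastChild): main
After 6 (previousSibling): main (no-op, stayed)
After 7 (firstChild): main (no-op, stayed)
After 8 (parentNode): nav
After 9 (firstChild): main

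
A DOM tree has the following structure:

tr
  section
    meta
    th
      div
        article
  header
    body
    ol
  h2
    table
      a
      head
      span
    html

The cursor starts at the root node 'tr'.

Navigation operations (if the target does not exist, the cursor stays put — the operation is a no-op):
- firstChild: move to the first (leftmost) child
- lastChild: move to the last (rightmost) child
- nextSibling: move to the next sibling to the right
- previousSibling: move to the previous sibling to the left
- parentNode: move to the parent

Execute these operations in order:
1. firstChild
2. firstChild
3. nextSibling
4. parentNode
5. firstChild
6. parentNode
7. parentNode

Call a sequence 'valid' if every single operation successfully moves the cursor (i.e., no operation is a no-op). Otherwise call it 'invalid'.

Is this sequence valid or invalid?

Answer: valid

Derivation:
After 1 (firstChild): section
After 2 (firstChild): meta
After 3 (nextSibling): th
After 4 (parentNode): section
After 5 (firstChild): meta
After 6 (parentNode): section
After 7 (parentNode): tr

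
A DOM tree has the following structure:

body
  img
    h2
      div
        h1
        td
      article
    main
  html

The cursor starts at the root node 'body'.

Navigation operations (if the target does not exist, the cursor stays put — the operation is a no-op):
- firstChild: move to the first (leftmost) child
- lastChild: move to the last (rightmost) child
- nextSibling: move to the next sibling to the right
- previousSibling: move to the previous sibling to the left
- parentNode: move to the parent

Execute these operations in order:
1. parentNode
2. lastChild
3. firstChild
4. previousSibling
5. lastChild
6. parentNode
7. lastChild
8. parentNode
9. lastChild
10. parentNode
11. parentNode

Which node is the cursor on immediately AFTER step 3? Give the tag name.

Answer: html

Derivation:
After 1 (parentNode): body (no-op, stayed)
After 2 (lastChild): html
After 3 (firstChild): html (no-op, stayed)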